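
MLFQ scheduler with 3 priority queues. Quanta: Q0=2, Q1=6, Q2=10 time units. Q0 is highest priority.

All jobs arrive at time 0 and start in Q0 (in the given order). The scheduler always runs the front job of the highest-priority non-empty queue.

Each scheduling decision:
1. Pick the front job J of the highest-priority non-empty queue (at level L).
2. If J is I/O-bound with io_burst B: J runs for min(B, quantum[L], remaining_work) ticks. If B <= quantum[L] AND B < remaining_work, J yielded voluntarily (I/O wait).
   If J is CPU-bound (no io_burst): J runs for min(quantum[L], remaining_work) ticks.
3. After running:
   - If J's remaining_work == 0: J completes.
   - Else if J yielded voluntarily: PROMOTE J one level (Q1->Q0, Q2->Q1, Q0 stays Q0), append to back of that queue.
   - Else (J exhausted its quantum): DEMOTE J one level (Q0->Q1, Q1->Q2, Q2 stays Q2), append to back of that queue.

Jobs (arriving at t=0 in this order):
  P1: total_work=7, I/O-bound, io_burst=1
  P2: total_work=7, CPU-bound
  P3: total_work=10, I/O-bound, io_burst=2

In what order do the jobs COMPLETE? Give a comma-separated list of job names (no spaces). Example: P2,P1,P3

t=0-1: P1@Q0 runs 1, rem=6, I/O yield, promote→Q0. Q0=[P2,P3,P1] Q1=[] Q2=[]
t=1-3: P2@Q0 runs 2, rem=5, quantum used, demote→Q1. Q0=[P3,P1] Q1=[P2] Q2=[]
t=3-5: P3@Q0 runs 2, rem=8, I/O yield, promote→Q0. Q0=[P1,P3] Q1=[P2] Q2=[]
t=5-6: P1@Q0 runs 1, rem=5, I/O yield, promote→Q0. Q0=[P3,P1] Q1=[P2] Q2=[]
t=6-8: P3@Q0 runs 2, rem=6, I/O yield, promote→Q0. Q0=[P1,P3] Q1=[P2] Q2=[]
t=8-9: P1@Q0 runs 1, rem=4, I/O yield, promote→Q0. Q0=[P3,P1] Q1=[P2] Q2=[]
t=9-11: P3@Q0 runs 2, rem=4, I/O yield, promote→Q0. Q0=[P1,P3] Q1=[P2] Q2=[]
t=11-12: P1@Q0 runs 1, rem=3, I/O yield, promote→Q0. Q0=[P3,P1] Q1=[P2] Q2=[]
t=12-14: P3@Q0 runs 2, rem=2, I/O yield, promote→Q0. Q0=[P1,P3] Q1=[P2] Q2=[]
t=14-15: P1@Q0 runs 1, rem=2, I/O yield, promote→Q0. Q0=[P3,P1] Q1=[P2] Q2=[]
t=15-17: P3@Q0 runs 2, rem=0, completes. Q0=[P1] Q1=[P2] Q2=[]
t=17-18: P1@Q0 runs 1, rem=1, I/O yield, promote→Q0. Q0=[P1] Q1=[P2] Q2=[]
t=18-19: P1@Q0 runs 1, rem=0, completes. Q0=[] Q1=[P2] Q2=[]
t=19-24: P2@Q1 runs 5, rem=0, completes. Q0=[] Q1=[] Q2=[]

Answer: P3,P1,P2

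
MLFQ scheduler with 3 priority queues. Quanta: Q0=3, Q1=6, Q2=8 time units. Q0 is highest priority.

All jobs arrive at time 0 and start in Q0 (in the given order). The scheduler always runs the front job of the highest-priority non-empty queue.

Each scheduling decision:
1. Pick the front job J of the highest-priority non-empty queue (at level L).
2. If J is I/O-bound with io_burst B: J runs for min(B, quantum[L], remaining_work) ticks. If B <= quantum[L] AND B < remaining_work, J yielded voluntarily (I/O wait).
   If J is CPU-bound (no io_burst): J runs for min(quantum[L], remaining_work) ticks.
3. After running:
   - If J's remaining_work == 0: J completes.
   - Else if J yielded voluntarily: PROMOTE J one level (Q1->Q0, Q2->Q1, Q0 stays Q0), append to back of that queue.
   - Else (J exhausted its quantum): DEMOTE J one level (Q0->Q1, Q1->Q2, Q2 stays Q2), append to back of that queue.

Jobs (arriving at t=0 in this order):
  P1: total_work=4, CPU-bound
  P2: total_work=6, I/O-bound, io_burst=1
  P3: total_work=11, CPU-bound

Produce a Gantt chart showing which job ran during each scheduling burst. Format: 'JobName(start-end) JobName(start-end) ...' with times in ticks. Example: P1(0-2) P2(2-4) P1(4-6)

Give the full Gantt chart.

t=0-3: P1@Q0 runs 3, rem=1, quantum used, demote→Q1. Q0=[P2,P3] Q1=[P1] Q2=[]
t=3-4: P2@Q0 runs 1, rem=5, I/O yield, promote→Q0. Q0=[P3,P2] Q1=[P1] Q2=[]
t=4-7: P3@Q0 runs 3, rem=8, quantum used, demote→Q1. Q0=[P2] Q1=[P1,P3] Q2=[]
t=7-8: P2@Q0 runs 1, rem=4, I/O yield, promote→Q0. Q0=[P2] Q1=[P1,P3] Q2=[]
t=8-9: P2@Q0 runs 1, rem=3, I/O yield, promote→Q0. Q0=[P2] Q1=[P1,P3] Q2=[]
t=9-10: P2@Q0 runs 1, rem=2, I/O yield, promote→Q0. Q0=[P2] Q1=[P1,P3] Q2=[]
t=10-11: P2@Q0 runs 1, rem=1, I/O yield, promote→Q0. Q0=[P2] Q1=[P1,P3] Q2=[]
t=11-12: P2@Q0 runs 1, rem=0, completes. Q0=[] Q1=[P1,P3] Q2=[]
t=12-13: P1@Q1 runs 1, rem=0, completes. Q0=[] Q1=[P3] Q2=[]
t=13-19: P3@Q1 runs 6, rem=2, quantum used, demote→Q2. Q0=[] Q1=[] Q2=[P3]
t=19-21: P3@Q2 runs 2, rem=0, completes. Q0=[] Q1=[] Q2=[]

Answer: P1(0-3) P2(3-4) P3(4-7) P2(7-8) P2(8-9) P2(9-10) P2(10-11) P2(11-12) P1(12-13) P3(13-19) P3(19-21)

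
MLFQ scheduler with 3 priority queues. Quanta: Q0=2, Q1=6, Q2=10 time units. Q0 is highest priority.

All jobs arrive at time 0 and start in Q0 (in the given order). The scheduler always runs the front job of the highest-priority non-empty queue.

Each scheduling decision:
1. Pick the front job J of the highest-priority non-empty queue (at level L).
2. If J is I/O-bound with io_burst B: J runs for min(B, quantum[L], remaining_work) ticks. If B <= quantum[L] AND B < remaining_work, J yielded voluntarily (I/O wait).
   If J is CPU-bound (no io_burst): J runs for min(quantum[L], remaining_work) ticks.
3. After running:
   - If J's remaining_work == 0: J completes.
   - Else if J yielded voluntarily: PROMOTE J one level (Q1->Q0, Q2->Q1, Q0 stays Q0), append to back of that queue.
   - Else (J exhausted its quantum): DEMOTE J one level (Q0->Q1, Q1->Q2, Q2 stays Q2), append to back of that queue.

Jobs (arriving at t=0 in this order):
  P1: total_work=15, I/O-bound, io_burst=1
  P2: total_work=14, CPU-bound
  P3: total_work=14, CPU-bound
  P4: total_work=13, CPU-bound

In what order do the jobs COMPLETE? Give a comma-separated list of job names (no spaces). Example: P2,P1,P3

t=0-1: P1@Q0 runs 1, rem=14, I/O yield, promote→Q0. Q0=[P2,P3,P4,P1] Q1=[] Q2=[]
t=1-3: P2@Q0 runs 2, rem=12, quantum used, demote→Q1. Q0=[P3,P4,P1] Q1=[P2] Q2=[]
t=3-5: P3@Q0 runs 2, rem=12, quantum used, demote→Q1. Q0=[P4,P1] Q1=[P2,P3] Q2=[]
t=5-7: P4@Q0 runs 2, rem=11, quantum used, demote→Q1. Q0=[P1] Q1=[P2,P3,P4] Q2=[]
t=7-8: P1@Q0 runs 1, rem=13, I/O yield, promote→Q0. Q0=[P1] Q1=[P2,P3,P4] Q2=[]
t=8-9: P1@Q0 runs 1, rem=12, I/O yield, promote→Q0. Q0=[P1] Q1=[P2,P3,P4] Q2=[]
t=9-10: P1@Q0 runs 1, rem=11, I/O yield, promote→Q0. Q0=[P1] Q1=[P2,P3,P4] Q2=[]
t=10-11: P1@Q0 runs 1, rem=10, I/O yield, promote→Q0. Q0=[P1] Q1=[P2,P3,P4] Q2=[]
t=11-12: P1@Q0 runs 1, rem=9, I/O yield, promote→Q0. Q0=[P1] Q1=[P2,P3,P4] Q2=[]
t=12-13: P1@Q0 runs 1, rem=8, I/O yield, promote→Q0. Q0=[P1] Q1=[P2,P3,P4] Q2=[]
t=13-14: P1@Q0 runs 1, rem=7, I/O yield, promote→Q0. Q0=[P1] Q1=[P2,P3,P4] Q2=[]
t=14-15: P1@Q0 runs 1, rem=6, I/O yield, promote→Q0. Q0=[P1] Q1=[P2,P3,P4] Q2=[]
t=15-16: P1@Q0 runs 1, rem=5, I/O yield, promote→Q0. Q0=[P1] Q1=[P2,P3,P4] Q2=[]
t=16-17: P1@Q0 runs 1, rem=4, I/O yield, promote→Q0. Q0=[P1] Q1=[P2,P3,P4] Q2=[]
t=17-18: P1@Q0 runs 1, rem=3, I/O yield, promote→Q0. Q0=[P1] Q1=[P2,P3,P4] Q2=[]
t=18-19: P1@Q0 runs 1, rem=2, I/O yield, promote→Q0. Q0=[P1] Q1=[P2,P3,P4] Q2=[]
t=19-20: P1@Q0 runs 1, rem=1, I/O yield, promote→Q0. Q0=[P1] Q1=[P2,P3,P4] Q2=[]
t=20-21: P1@Q0 runs 1, rem=0, completes. Q0=[] Q1=[P2,P3,P4] Q2=[]
t=21-27: P2@Q1 runs 6, rem=6, quantum used, demote→Q2. Q0=[] Q1=[P3,P4] Q2=[P2]
t=27-33: P3@Q1 runs 6, rem=6, quantum used, demote→Q2. Q0=[] Q1=[P4] Q2=[P2,P3]
t=33-39: P4@Q1 runs 6, rem=5, quantum used, demote→Q2. Q0=[] Q1=[] Q2=[P2,P3,P4]
t=39-45: P2@Q2 runs 6, rem=0, completes. Q0=[] Q1=[] Q2=[P3,P4]
t=45-51: P3@Q2 runs 6, rem=0, completes. Q0=[] Q1=[] Q2=[P4]
t=51-56: P4@Q2 runs 5, rem=0, completes. Q0=[] Q1=[] Q2=[]

Answer: P1,P2,P3,P4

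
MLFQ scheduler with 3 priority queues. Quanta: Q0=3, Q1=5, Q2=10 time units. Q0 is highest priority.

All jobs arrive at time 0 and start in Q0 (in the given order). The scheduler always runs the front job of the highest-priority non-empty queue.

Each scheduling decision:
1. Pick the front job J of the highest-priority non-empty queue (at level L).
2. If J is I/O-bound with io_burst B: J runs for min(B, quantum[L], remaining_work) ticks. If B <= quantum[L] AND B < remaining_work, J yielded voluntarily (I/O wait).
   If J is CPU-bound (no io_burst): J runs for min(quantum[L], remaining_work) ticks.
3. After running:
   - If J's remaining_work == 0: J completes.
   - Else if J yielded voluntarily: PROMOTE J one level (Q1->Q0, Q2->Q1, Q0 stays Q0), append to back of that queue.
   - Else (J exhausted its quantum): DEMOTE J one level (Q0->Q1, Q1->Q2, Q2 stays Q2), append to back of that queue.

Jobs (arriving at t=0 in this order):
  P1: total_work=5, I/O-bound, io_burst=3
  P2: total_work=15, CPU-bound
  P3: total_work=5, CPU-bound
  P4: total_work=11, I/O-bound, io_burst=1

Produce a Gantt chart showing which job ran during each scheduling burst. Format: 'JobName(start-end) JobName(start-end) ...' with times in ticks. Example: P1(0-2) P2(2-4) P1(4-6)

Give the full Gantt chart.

Answer: P1(0-3) P2(3-6) P3(6-9) P4(9-10) P1(10-12) P4(12-13) P4(13-14) P4(14-15) P4(15-16) P4(16-17) P4(17-18) P4(18-19) P4(19-20) P4(20-21) P4(21-22) P2(22-27) P3(27-29) P2(29-36)

Derivation:
t=0-3: P1@Q0 runs 3, rem=2, I/O yield, promote→Q0. Q0=[P2,P3,P4,P1] Q1=[] Q2=[]
t=3-6: P2@Q0 runs 3, rem=12, quantum used, demote→Q1. Q0=[P3,P4,P1] Q1=[P2] Q2=[]
t=6-9: P3@Q0 runs 3, rem=2, quantum used, demote→Q1. Q0=[P4,P1] Q1=[P2,P3] Q2=[]
t=9-10: P4@Q0 runs 1, rem=10, I/O yield, promote→Q0. Q0=[P1,P4] Q1=[P2,P3] Q2=[]
t=10-12: P1@Q0 runs 2, rem=0, completes. Q0=[P4] Q1=[P2,P3] Q2=[]
t=12-13: P4@Q0 runs 1, rem=9, I/O yield, promote→Q0. Q0=[P4] Q1=[P2,P3] Q2=[]
t=13-14: P4@Q0 runs 1, rem=8, I/O yield, promote→Q0. Q0=[P4] Q1=[P2,P3] Q2=[]
t=14-15: P4@Q0 runs 1, rem=7, I/O yield, promote→Q0. Q0=[P4] Q1=[P2,P3] Q2=[]
t=15-16: P4@Q0 runs 1, rem=6, I/O yield, promote→Q0. Q0=[P4] Q1=[P2,P3] Q2=[]
t=16-17: P4@Q0 runs 1, rem=5, I/O yield, promote→Q0. Q0=[P4] Q1=[P2,P3] Q2=[]
t=17-18: P4@Q0 runs 1, rem=4, I/O yield, promote→Q0. Q0=[P4] Q1=[P2,P3] Q2=[]
t=18-19: P4@Q0 runs 1, rem=3, I/O yield, promote→Q0. Q0=[P4] Q1=[P2,P3] Q2=[]
t=19-20: P4@Q0 runs 1, rem=2, I/O yield, promote→Q0. Q0=[P4] Q1=[P2,P3] Q2=[]
t=20-21: P4@Q0 runs 1, rem=1, I/O yield, promote→Q0. Q0=[P4] Q1=[P2,P3] Q2=[]
t=21-22: P4@Q0 runs 1, rem=0, completes. Q0=[] Q1=[P2,P3] Q2=[]
t=22-27: P2@Q1 runs 5, rem=7, quantum used, demote→Q2. Q0=[] Q1=[P3] Q2=[P2]
t=27-29: P3@Q1 runs 2, rem=0, completes. Q0=[] Q1=[] Q2=[P2]
t=29-36: P2@Q2 runs 7, rem=0, completes. Q0=[] Q1=[] Q2=[]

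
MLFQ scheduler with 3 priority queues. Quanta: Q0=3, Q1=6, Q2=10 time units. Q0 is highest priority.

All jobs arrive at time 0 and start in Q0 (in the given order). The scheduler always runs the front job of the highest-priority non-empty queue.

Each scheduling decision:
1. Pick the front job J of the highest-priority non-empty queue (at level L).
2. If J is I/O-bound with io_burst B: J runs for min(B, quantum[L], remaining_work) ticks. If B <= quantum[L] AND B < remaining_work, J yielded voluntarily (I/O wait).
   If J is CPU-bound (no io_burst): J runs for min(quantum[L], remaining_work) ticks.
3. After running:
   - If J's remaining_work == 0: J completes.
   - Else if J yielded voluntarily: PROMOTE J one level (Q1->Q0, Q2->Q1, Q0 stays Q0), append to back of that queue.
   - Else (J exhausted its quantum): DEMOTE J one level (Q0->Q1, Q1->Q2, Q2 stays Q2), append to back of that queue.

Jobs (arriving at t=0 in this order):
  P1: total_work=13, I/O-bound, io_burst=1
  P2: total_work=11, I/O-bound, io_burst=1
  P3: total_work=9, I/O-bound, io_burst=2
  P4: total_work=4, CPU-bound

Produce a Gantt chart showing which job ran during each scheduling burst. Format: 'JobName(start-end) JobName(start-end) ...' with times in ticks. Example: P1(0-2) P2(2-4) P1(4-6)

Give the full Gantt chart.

Answer: P1(0-1) P2(1-2) P3(2-4) P4(4-7) P1(7-8) P2(8-9) P3(9-11) P1(11-12) P2(12-13) P3(13-15) P1(15-16) P2(16-17) P3(17-19) P1(19-20) P2(20-21) P3(21-22) P1(22-23) P2(23-24) P1(24-25) P2(25-26) P1(26-27) P2(27-28) P1(28-29) P2(29-30) P1(30-31) P2(31-32) P1(32-33) P2(33-34) P1(34-35) P1(35-36) P4(36-37)

Derivation:
t=0-1: P1@Q0 runs 1, rem=12, I/O yield, promote→Q0. Q0=[P2,P3,P4,P1] Q1=[] Q2=[]
t=1-2: P2@Q0 runs 1, rem=10, I/O yield, promote→Q0. Q0=[P3,P4,P1,P2] Q1=[] Q2=[]
t=2-4: P3@Q0 runs 2, rem=7, I/O yield, promote→Q0. Q0=[P4,P1,P2,P3] Q1=[] Q2=[]
t=4-7: P4@Q0 runs 3, rem=1, quantum used, demote→Q1. Q0=[P1,P2,P3] Q1=[P4] Q2=[]
t=7-8: P1@Q0 runs 1, rem=11, I/O yield, promote→Q0. Q0=[P2,P3,P1] Q1=[P4] Q2=[]
t=8-9: P2@Q0 runs 1, rem=9, I/O yield, promote→Q0. Q0=[P3,P1,P2] Q1=[P4] Q2=[]
t=9-11: P3@Q0 runs 2, rem=5, I/O yield, promote→Q0. Q0=[P1,P2,P3] Q1=[P4] Q2=[]
t=11-12: P1@Q0 runs 1, rem=10, I/O yield, promote→Q0. Q0=[P2,P3,P1] Q1=[P4] Q2=[]
t=12-13: P2@Q0 runs 1, rem=8, I/O yield, promote→Q0. Q0=[P3,P1,P2] Q1=[P4] Q2=[]
t=13-15: P3@Q0 runs 2, rem=3, I/O yield, promote→Q0. Q0=[P1,P2,P3] Q1=[P4] Q2=[]
t=15-16: P1@Q0 runs 1, rem=9, I/O yield, promote→Q0. Q0=[P2,P3,P1] Q1=[P4] Q2=[]
t=16-17: P2@Q0 runs 1, rem=7, I/O yield, promote→Q0. Q0=[P3,P1,P2] Q1=[P4] Q2=[]
t=17-19: P3@Q0 runs 2, rem=1, I/O yield, promote→Q0. Q0=[P1,P2,P3] Q1=[P4] Q2=[]
t=19-20: P1@Q0 runs 1, rem=8, I/O yield, promote→Q0. Q0=[P2,P3,P1] Q1=[P4] Q2=[]
t=20-21: P2@Q0 runs 1, rem=6, I/O yield, promote→Q0. Q0=[P3,P1,P2] Q1=[P4] Q2=[]
t=21-22: P3@Q0 runs 1, rem=0, completes. Q0=[P1,P2] Q1=[P4] Q2=[]
t=22-23: P1@Q0 runs 1, rem=7, I/O yield, promote→Q0. Q0=[P2,P1] Q1=[P4] Q2=[]
t=23-24: P2@Q0 runs 1, rem=5, I/O yield, promote→Q0. Q0=[P1,P2] Q1=[P4] Q2=[]
t=24-25: P1@Q0 runs 1, rem=6, I/O yield, promote→Q0. Q0=[P2,P1] Q1=[P4] Q2=[]
t=25-26: P2@Q0 runs 1, rem=4, I/O yield, promote→Q0. Q0=[P1,P2] Q1=[P4] Q2=[]
t=26-27: P1@Q0 runs 1, rem=5, I/O yield, promote→Q0. Q0=[P2,P1] Q1=[P4] Q2=[]
t=27-28: P2@Q0 runs 1, rem=3, I/O yield, promote→Q0. Q0=[P1,P2] Q1=[P4] Q2=[]
t=28-29: P1@Q0 runs 1, rem=4, I/O yield, promote→Q0. Q0=[P2,P1] Q1=[P4] Q2=[]
t=29-30: P2@Q0 runs 1, rem=2, I/O yield, promote→Q0. Q0=[P1,P2] Q1=[P4] Q2=[]
t=30-31: P1@Q0 runs 1, rem=3, I/O yield, promote→Q0. Q0=[P2,P1] Q1=[P4] Q2=[]
t=31-32: P2@Q0 runs 1, rem=1, I/O yield, promote→Q0. Q0=[P1,P2] Q1=[P4] Q2=[]
t=32-33: P1@Q0 runs 1, rem=2, I/O yield, promote→Q0. Q0=[P2,P1] Q1=[P4] Q2=[]
t=33-34: P2@Q0 runs 1, rem=0, completes. Q0=[P1] Q1=[P4] Q2=[]
t=34-35: P1@Q0 runs 1, rem=1, I/O yield, promote→Q0. Q0=[P1] Q1=[P4] Q2=[]
t=35-36: P1@Q0 runs 1, rem=0, completes. Q0=[] Q1=[P4] Q2=[]
t=36-37: P4@Q1 runs 1, rem=0, completes. Q0=[] Q1=[] Q2=[]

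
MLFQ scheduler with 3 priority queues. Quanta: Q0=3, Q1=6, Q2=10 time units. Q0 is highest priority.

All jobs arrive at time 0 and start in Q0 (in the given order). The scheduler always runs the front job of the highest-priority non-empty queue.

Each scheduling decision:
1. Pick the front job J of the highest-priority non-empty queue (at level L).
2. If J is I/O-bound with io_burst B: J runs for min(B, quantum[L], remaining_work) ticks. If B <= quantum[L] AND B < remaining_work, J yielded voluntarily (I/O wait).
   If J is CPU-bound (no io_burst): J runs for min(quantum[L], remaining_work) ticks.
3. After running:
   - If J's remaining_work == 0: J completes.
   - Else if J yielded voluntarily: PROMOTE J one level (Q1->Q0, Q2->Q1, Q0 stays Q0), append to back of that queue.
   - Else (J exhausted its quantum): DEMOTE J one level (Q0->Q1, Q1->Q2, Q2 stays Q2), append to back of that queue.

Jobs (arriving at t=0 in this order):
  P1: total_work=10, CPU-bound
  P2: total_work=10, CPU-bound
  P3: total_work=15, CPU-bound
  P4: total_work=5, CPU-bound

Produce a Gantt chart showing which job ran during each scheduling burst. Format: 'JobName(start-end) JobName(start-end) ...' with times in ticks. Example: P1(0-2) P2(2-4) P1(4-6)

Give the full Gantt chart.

Answer: P1(0-3) P2(3-6) P3(6-9) P4(9-12) P1(12-18) P2(18-24) P3(24-30) P4(30-32) P1(32-33) P2(33-34) P3(34-40)

Derivation:
t=0-3: P1@Q0 runs 3, rem=7, quantum used, demote→Q1. Q0=[P2,P3,P4] Q1=[P1] Q2=[]
t=3-6: P2@Q0 runs 3, rem=7, quantum used, demote→Q1. Q0=[P3,P4] Q1=[P1,P2] Q2=[]
t=6-9: P3@Q0 runs 3, rem=12, quantum used, demote→Q1. Q0=[P4] Q1=[P1,P2,P3] Q2=[]
t=9-12: P4@Q0 runs 3, rem=2, quantum used, demote→Q1. Q0=[] Q1=[P1,P2,P3,P4] Q2=[]
t=12-18: P1@Q1 runs 6, rem=1, quantum used, demote→Q2. Q0=[] Q1=[P2,P3,P4] Q2=[P1]
t=18-24: P2@Q1 runs 6, rem=1, quantum used, demote→Q2. Q0=[] Q1=[P3,P4] Q2=[P1,P2]
t=24-30: P3@Q1 runs 6, rem=6, quantum used, demote→Q2. Q0=[] Q1=[P4] Q2=[P1,P2,P3]
t=30-32: P4@Q1 runs 2, rem=0, completes. Q0=[] Q1=[] Q2=[P1,P2,P3]
t=32-33: P1@Q2 runs 1, rem=0, completes. Q0=[] Q1=[] Q2=[P2,P3]
t=33-34: P2@Q2 runs 1, rem=0, completes. Q0=[] Q1=[] Q2=[P3]
t=34-40: P3@Q2 runs 6, rem=0, completes. Q0=[] Q1=[] Q2=[]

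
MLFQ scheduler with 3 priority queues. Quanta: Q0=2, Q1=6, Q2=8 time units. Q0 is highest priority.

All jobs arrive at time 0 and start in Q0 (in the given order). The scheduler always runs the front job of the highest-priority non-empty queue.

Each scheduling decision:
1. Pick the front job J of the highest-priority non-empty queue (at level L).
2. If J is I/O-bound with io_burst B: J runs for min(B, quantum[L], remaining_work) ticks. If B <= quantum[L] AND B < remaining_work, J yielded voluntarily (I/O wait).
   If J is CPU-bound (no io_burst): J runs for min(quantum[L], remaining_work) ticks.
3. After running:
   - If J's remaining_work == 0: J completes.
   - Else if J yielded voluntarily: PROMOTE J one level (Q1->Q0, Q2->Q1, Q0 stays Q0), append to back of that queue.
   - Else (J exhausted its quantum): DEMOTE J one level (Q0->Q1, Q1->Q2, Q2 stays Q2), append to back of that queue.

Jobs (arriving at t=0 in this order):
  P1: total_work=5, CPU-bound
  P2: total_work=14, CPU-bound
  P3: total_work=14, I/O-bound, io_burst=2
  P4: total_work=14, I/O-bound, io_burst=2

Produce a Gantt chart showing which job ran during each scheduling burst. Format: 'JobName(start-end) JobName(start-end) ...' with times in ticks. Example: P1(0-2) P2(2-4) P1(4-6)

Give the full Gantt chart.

t=0-2: P1@Q0 runs 2, rem=3, quantum used, demote→Q1. Q0=[P2,P3,P4] Q1=[P1] Q2=[]
t=2-4: P2@Q0 runs 2, rem=12, quantum used, demote→Q1. Q0=[P3,P4] Q1=[P1,P2] Q2=[]
t=4-6: P3@Q0 runs 2, rem=12, I/O yield, promote→Q0. Q0=[P4,P3] Q1=[P1,P2] Q2=[]
t=6-8: P4@Q0 runs 2, rem=12, I/O yield, promote→Q0. Q0=[P3,P4] Q1=[P1,P2] Q2=[]
t=8-10: P3@Q0 runs 2, rem=10, I/O yield, promote→Q0. Q0=[P4,P3] Q1=[P1,P2] Q2=[]
t=10-12: P4@Q0 runs 2, rem=10, I/O yield, promote→Q0. Q0=[P3,P4] Q1=[P1,P2] Q2=[]
t=12-14: P3@Q0 runs 2, rem=8, I/O yield, promote→Q0. Q0=[P4,P3] Q1=[P1,P2] Q2=[]
t=14-16: P4@Q0 runs 2, rem=8, I/O yield, promote→Q0. Q0=[P3,P4] Q1=[P1,P2] Q2=[]
t=16-18: P3@Q0 runs 2, rem=6, I/O yield, promote→Q0. Q0=[P4,P3] Q1=[P1,P2] Q2=[]
t=18-20: P4@Q0 runs 2, rem=6, I/O yield, promote→Q0. Q0=[P3,P4] Q1=[P1,P2] Q2=[]
t=20-22: P3@Q0 runs 2, rem=4, I/O yield, promote→Q0. Q0=[P4,P3] Q1=[P1,P2] Q2=[]
t=22-24: P4@Q0 runs 2, rem=4, I/O yield, promote→Q0. Q0=[P3,P4] Q1=[P1,P2] Q2=[]
t=24-26: P3@Q0 runs 2, rem=2, I/O yield, promote→Q0. Q0=[P4,P3] Q1=[P1,P2] Q2=[]
t=26-28: P4@Q0 runs 2, rem=2, I/O yield, promote→Q0. Q0=[P3,P4] Q1=[P1,P2] Q2=[]
t=28-30: P3@Q0 runs 2, rem=0, completes. Q0=[P4] Q1=[P1,P2] Q2=[]
t=30-32: P4@Q0 runs 2, rem=0, completes. Q0=[] Q1=[P1,P2] Q2=[]
t=32-35: P1@Q1 runs 3, rem=0, completes. Q0=[] Q1=[P2] Q2=[]
t=35-41: P2@Q1 runs 6, rem=6, quantum used, demote→Q2. Q0=[] Q1=[] Q2=[P2]
t=41-47: P2@Q2 runs 6, rem=0, completes. Q0=[] Q1=[] Q2=[]

Answer: P1(0-2) P2(2-4) P3(4-6) P4(6-8) P3(8-10) P4(10-12) P3(12-14) P4(14-16) P3(16-18) P4(18-20) P3(20-22) P4(22-24) P3(24-26) P4(26-28) P3(28-30) P4(30-32) P1(32-35) P2(35-41) P2(41-47)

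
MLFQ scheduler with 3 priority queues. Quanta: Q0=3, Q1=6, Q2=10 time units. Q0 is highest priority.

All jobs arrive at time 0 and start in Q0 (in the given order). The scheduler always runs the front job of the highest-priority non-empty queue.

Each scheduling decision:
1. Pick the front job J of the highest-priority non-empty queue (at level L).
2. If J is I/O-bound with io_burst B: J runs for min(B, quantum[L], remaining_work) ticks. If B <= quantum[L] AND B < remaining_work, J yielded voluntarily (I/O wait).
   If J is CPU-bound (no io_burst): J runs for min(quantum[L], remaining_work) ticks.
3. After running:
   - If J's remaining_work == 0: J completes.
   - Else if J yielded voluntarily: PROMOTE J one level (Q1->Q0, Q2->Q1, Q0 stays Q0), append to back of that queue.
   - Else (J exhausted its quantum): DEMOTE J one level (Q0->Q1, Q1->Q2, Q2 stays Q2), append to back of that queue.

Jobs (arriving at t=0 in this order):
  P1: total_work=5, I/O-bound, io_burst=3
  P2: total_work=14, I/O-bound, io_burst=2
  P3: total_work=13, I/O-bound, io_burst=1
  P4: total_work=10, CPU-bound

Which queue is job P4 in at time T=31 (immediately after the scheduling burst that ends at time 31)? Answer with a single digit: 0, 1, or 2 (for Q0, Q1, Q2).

t=0-3: P1@Q0 runs 3, rem=2, I/O yield, promote→Q0. Q0=[P2,P3,P4,P1] Q1=[] Q2=[]
t=3-5: P2@Q0 runs 2, rem=12, I/O yield, promote→Q0. Q0=[P3,P4,P1,P2] Q1=[] Q2=[]
t=5-6: P3@Q0 runs 1, rem=12, I/O yield, promote→Q0. Q0=[P4,P1,P2,P3] Q1=[] Q2=[]
t=6-9: P4@Q0 runs 3, rem=7, quantum used, demote→Q1. Q0=[P1,P2,P3] Q1=[P4] Q2=[]
t=9-11: P1@Q0 runs 2, rem=0, completes. Q0=[P2,P3] Q1=[P4] Q2=[]
t=11-13: P2@Q0 runs 2, rem=10, I/O yield, promote→Q0. Q0=[P3,P2] Q1=[P4] Q2=[]
t=13-14: P3@Q0 runs 1, rem=11, I/O yield, promote→Q0. Q0=[P2,P3] Q1=[P4] Q2=[]
t=14-16: P2@Q0 runs 2, rem=8, I/O yield, promote→Q0. Q0=[P3,P2] Q1=[P4] Q2=[]
t=16-17: P3@Q0 runs 1, rem=10, I/O yield, promote→Q0. Q0=[P2,P3] Q1=[P4] Q2=[]
t=17-19: P2@Q0 runs 2, rem=6, I/O yield, promote→Q0. Q0=[P3,P2] Q1=[P4] Q2=[]
t=19-20: P3@Q0 runs 1, rem=9, I/O yield, promote→Q0. Q0=[P2,P3] Q1=[P4] Q2=[]
t=20-22: P2@Q0 runs 2, rem=4, I/O yield, promote→Q0. Q0=[P3,P2] Q1=[P4] Q2=[]
t=22-23: P3@Q0 runs 1, rem=8, I/O yield, promote→Q0. Q0=[P2,P3] Q1=[P4] Q2=[]
t=23-25: P2@Q0 runs 2, rem=2, I/O yield, promote→Q0. Q0=[P3,P2] Q1=[P4] Q2=[]
t=25-26: P3@Q0 runs 1, rem=7, I/O yield, promote→Q0. Q0=[P2,P3] Q1=[P4] Q2=[]
t=26-28: P2@Q0 runs 2, rem=0, completes. Q0=[P3] Q1=[P4] Q2=[]
t=28-29: P3@Q0 runs 1, rem=6, I/O yield, promote→Q0. Q0=[P3] Q1=[P4] Q2=[]
t=29-30: P3@Q0 runs 1, rem=5, I/O yield, promote→Q0. Q0=[P3] Q1=[P4] Q2=[]
t=30-31: P3@Q0 runs 1, rem=4, I/O yield, promote→Q0. Q0=[P3] Q1=[P4] Q2=[]
t=31-32: P3@Q0 runs 1, rem=3, I/O yield, promote→Q0. Q0=[P3] Q1=[P4] Q2=[]
t=32-33: P3@Q0 runs 1, rem=2, I/O yield, promote→Q0. Q0=[P3] Q1=[P4] Q2=[]
t=33-34: P3@Q0 runs 1, rem=1, I/O yield, promote→Q0. Q0=[P3] Q1=[P4] Q2=[]
t=34-35: P3@Q0 runs 1, rem=0, completes. Q0=[] Q1=[P4] Q2=[]
t=35-41: P4@Q1 runs 6, rem=1, quantum used, demote→Q2. Q0=[] Q1=[] Q2=[P4]
t=41-42: P4@Q2 runs 1, rem=0, completes. Q0=[] Q1=[] Q2=[]

Answer: 1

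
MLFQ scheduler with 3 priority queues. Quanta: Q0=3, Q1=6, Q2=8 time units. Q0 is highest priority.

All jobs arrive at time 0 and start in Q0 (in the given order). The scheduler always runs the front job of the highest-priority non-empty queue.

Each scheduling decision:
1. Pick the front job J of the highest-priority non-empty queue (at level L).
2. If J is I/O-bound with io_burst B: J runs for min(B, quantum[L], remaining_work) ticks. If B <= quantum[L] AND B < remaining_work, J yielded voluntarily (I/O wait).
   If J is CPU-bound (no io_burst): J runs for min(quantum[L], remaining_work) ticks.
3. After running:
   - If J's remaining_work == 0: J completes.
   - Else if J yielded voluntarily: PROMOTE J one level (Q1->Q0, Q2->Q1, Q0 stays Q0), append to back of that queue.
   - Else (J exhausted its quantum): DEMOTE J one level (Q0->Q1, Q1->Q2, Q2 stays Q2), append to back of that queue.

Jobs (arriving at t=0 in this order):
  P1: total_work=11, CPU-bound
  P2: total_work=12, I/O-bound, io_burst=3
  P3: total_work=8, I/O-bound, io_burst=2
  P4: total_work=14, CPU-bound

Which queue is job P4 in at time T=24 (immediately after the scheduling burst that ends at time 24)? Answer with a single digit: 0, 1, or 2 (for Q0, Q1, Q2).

t=0-3: P1@Q0 runs 3, rem=8, quantum used, demote→Q1. Q0=[P2,P3,P4] Q1=[P1] Q2=[]
t=3-6: P2@Q0 runs 3, rem=9, I/O yield, promote→Q0. Q0=[P3,P4,P2] Q1=[P1] Q2=[]
t=6-8: P3@Q0 runs 2, rem=6, I/O yield, promote→Q0. Q0=[P4,P2,P3] Q1=[P1] Q2=[]
t=8-11: P4@Q0 runs 3, rem=11, quantum used, demote→Q1. Q0=[P2,P3] Q1=[P1,P4] Q2=[]
t=11-14: P2@Q0 runs 3, rem=6, I/O yield, promote→Q0. Q0=[P3,P2] Q1=[P1,P4] Q2=[]
t=14-16: P3@Q0 runs 2, rem=4, I/O yield, promote→Q0. Q0=[P2,P3] Q1=[P1,P4] Q2=[]
t=16-19: P2@Q0 runs 3, rem=3, I/O yield, promote→Q0. Q0=[P3,P2] Q1=[P1,P4] Q2=[]
t=19-21: P3@Q0 runs 2, rem=2, I/O yield, promote→Q0. Q0=[P2,P3] Q1=[P1,P4] Q2=[]
t=21-24: P2@Q0 runs 3, rem=0, completes. Q0=[P3] Q1=[P1,P4] Q2=[]
t=24-26: P3@Q0 runs 2, rem=0, completes. Q0=[] Q1=[P1,P4] Q2=[]
t=26-32: P1@Q1 runs 6, rem=2, quantum used, demote→Q2. Q0=[] Q1=[P4] Q2=[P1]
t=32-38: P4@Q1 runs 6, rem=5, quantum used, demote→Q2. Q0=[] Q1=[] Q2=[P1,P4]
t=38-40: P1@Q2 runs 2, rem=0, completes. Q0=[] Q1=[] Q2=[P4]
t=40-45: P4@Q2 runs 5, rem=0, completes. Q0=[] Q1=[] Q2=[]

Answer: 1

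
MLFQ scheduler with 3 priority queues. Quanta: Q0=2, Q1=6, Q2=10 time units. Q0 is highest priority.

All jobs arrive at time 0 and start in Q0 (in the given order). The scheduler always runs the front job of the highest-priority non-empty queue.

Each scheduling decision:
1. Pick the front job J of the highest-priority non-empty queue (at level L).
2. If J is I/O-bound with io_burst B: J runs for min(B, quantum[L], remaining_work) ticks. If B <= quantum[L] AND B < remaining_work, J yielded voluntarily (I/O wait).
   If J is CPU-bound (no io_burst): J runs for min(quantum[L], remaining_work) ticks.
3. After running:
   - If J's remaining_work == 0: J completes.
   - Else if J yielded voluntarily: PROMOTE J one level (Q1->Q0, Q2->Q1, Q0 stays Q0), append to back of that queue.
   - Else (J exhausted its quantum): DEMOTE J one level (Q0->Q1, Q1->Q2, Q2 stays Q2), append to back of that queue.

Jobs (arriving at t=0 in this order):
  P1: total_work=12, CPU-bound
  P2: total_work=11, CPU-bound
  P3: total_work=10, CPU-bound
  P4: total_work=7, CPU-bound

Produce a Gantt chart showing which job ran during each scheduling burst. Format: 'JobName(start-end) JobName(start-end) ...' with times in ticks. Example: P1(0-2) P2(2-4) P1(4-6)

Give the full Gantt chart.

t=0-2: P1@Q0 runs 2, rem=10, quantum used, demote→Q1. Q0=[P2,P3,P4] Q1=[P1] Q2=[]
t=2-4: P2@Q0 runs 2, rem=9, quantum used, demote→Q1. Q0=[P3,P4] Q1=[P1,P2] Q2=[]
t=4-6: P3@Q0 runs 2, rem=8, quantum used, demote→Q1. Q0=[P4] Q1=[P1,P2,P3] Q2=[]
t=6-8: P4@Q0 runs 2, rem=5, quantum used, demote→Q1. Q0=[] Q1=[P1,P2,P3,P4] Q2=[]
t=8-14: P1@Q1 runs 6, rem=4, quantum used, demote→Q2. Q0=[] Q1=[P2,P3,P4] Q2=[P1]
t=14-20: P2@Q1 runs 6, rem=3, quantum used, demote→Q2. Q0=[] Q1=[P3,P4] Q2=[P1,P2]
t=20-26: P3@Q1 runs 6, rem=2, quantum used, demote→Q2. Q0=[] Q1=[P4] Q2=[P1,P2,P3]
t=26-31: P4@Q1 runs 5, rem=0, completes. Q0=[] Q1=[] Q2=[P1,P2,P3]
t=31-35: P1@Q2 runs 4, rem=0, completes. Q0=[] Q1=[] Q2=[P2,P3]
t=35-38: P2@Q2 runs 3, rem=0, completes. Q0=[] Q1=[] Q2=[P3]
t=38-40: P3@Q2 runs 2, rem=0, completes. Q0=[] Q1=[] Q2=[]

Answer: P1(0-2) P2(2-4) P3(4-6) P4(6-8) P1(8-14) P2(14-20) P3(20-26) P4(26-31) P1(31-35) P2(35-38) P3(38-40)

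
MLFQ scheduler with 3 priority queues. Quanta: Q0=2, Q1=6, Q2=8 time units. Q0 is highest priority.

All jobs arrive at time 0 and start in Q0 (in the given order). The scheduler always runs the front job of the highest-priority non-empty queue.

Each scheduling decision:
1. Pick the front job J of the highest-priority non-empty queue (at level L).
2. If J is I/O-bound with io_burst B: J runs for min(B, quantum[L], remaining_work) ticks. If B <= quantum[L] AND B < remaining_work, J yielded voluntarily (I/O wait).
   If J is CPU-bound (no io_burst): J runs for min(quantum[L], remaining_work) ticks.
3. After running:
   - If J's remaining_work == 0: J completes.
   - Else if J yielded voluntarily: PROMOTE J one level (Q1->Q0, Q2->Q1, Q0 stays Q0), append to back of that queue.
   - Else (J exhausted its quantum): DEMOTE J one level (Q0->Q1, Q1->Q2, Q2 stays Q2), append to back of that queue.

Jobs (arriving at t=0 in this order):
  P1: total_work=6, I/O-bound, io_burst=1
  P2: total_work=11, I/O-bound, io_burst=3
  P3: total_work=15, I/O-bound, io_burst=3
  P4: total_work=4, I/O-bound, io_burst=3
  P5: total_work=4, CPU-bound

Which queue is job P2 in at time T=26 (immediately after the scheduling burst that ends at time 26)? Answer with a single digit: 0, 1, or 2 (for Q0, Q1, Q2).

Answer: 1

Derivation:
t=0-1: P1@Q0 runs 1, rem=5, I/O yield, promote→Q0. Q0=[P2,P3,P4,P5,P1] Q1=[] Q2=[]
t=1-3: P2@Q0 runs 2, rem=9, quantum used, demote→Q1. Q0=[P3,P4,P5,P1] Q1=[P2] Q2=[]
t=3-5: P3@Q0 runs 2, rem=13, quantum used, demote→Q1. Q0=[P4,P5,P1] Q1=[P2,P3] Q2=[]
t=5-7: P4@Q0 runs 2, rem=2, quantum used, demote→Q1. Q0=[P5,P1] Q1=[P2,P3,P4] Q2=[]
t=7-9: P5@Q0 runs 2, rem=2, quantum used, demote→Q1. Q0=[P1] Q1=[P2,P3,P4,P5] Q2=[]
t=9-10: P1@Q0 runs 1, rem=4, I/O yield, promote→Q0. Q0=[P1] Q1=[P2,P3,P4,P5] Q2=[]
t=10-11: P1@Q0 runs 1, rem=3, I/O yield, promote→Q0. Q0=[P1] Q1=[P2,P3,P4,P5] Q2=[]
t=11-12: P1@Q0 runs 1, rem=2, I/O yield, promote→Q0. Q0=[P1] Q1=[P2,P3,P4,P5] Q2=[]
t=12-13: P1@Q0 runs 1, rem=1, I/O yield, promote→Q0. Q0=[P1] Q1=[P2,P3,P4,P5] Q2=[]
t=13-14: P1@Q0 runs 1, rem=0, completes. Q0=[] Q1=[P2,P3,P4,P5] Q2=[]
t=14-17: P2@Q1 runs 3, rem=6, I/O yield, promote→Q0. Q0=[P2] Q1=[P3,P4,P5] Q2=[]
t=17-19: P2@Q0 runs 2, rem=4, quantum used, demote→Q1. Q0=[] Q1=[P3,P4,P5,P2] Q2=[]
t=19-22: P3@Q1 runs 3, rem=10, I/O yield, promote→Q0. Q0=[P3] Q1=[P4,P5,P2] Q2=[]
t=22-24: P3@Q0 runs 2, rem=8, quantum used, demote→Q1. Q0=[] Q1=[P4,P5,P2,P3] Q2=[]
t=24-26: P4@Q1 runs 2, rem=0, completes. Q0=[] Q1=[P5,P2,P3] Q2=[]
t=26-28: P5@Q1 runs 2, rem=0, completes. Q0=[] Q1=[P2,P3] Q2=[]
t=28-31: P2@Q1 runs 3, rem=1, I/O yield, promote→Q0. Q0=[P2] Q1=[P3] Q2=[]
t=31-32: P2@Q0 runs 1, rem=0, completes. Q0=[] Q1=[P3] Q2=[]
t=32-35: P3@Q1 runs 3, rem=5, I/O yield, promote→Q0. Q0=[P3] Q1=[] Q2=[]
t=35-37: P3@Q0 runs 2, rem=3, quantum used, demote→Q1. Q0=[] Q1=[P3] Q2=[]
t=37-40: P3@Q1 runs 3, rem=0, completes. Q0=[] Q1=[] Q2=[]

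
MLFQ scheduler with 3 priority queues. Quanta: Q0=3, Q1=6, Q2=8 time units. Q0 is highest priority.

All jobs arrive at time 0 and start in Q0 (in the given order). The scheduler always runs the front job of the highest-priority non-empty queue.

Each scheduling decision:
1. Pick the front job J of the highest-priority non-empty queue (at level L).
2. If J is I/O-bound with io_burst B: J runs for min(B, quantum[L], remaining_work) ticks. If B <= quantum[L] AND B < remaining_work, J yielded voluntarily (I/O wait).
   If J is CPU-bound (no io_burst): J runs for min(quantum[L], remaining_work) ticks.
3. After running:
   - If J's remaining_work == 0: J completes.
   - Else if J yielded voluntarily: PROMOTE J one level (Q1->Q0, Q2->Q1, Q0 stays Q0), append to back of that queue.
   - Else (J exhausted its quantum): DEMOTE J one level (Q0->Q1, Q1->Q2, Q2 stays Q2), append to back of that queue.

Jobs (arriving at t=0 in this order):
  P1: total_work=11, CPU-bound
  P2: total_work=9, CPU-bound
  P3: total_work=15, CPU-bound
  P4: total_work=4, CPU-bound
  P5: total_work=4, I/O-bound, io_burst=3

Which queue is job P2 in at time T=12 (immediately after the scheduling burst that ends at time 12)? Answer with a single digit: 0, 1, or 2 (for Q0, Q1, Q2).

t=0-3: P1@Q0 runs 3, rem=8, quantum used, demote→Q1. Q0=[P2,P3,P4,P5] Q1=[P1] Q2=[]
t=3-6: P2@Q0 runs 3, rem=6, quantum used, demote→Q1. Q0=[P3,P4,P5] Q1=[P1,P2] Q2=[]
t=6-9: P3@Q0 runs 3, rem=12, quantum used, demote→Q1. Q0=[P4,P5] Q1=[P1,P2,P3] Q2=[]
t=9-12: P4@Q0 runs 3, rem=1, quantum used, demote→Q1. Q0=[P5] Q1=[P1,P2,P3,P4] Q2=[]
t=12-15: P5@Q0 runs 3, rem=1, I/O yield, promote→Q0. Q0=[P5] Q1=[P1,P2,P3,P4] Q2=[]
t=15-16: P5@Q0 runs 1, rem=0, completes. Q0=[] Q1=[P1,P2,P3,P4] Q2=[]
t=16-22: P1@Q1 runs 6, rem=2, quantum used, demote→Q2. Q0=[] Q1=[P2,P3,P4] Q2=[P1]
t=22-28: P2@Q1 runs 6, rem=0, completes. Q0=[] Q1=[P3,P4] Q2=[P1]
t=28-34: P3@Q1 runs 6, rem=6, quantum used, demote→Q2. Q0=[] Q1=[P4] Q2=[P1,P3]
t=34-35: P4@Q1 runs 1, rem=0, completes. Q0=[] Q1=[] Q2=[P1,P3]
t=35-37: P1@Q2 runs 2, rem=0, completes. Q0=[] Q1=[] Q2=[P3]
t=37-43: P3@Q2 runs 6, rem=0, completes. Q0=[] Q1=[] Q2=[]

Answer: 1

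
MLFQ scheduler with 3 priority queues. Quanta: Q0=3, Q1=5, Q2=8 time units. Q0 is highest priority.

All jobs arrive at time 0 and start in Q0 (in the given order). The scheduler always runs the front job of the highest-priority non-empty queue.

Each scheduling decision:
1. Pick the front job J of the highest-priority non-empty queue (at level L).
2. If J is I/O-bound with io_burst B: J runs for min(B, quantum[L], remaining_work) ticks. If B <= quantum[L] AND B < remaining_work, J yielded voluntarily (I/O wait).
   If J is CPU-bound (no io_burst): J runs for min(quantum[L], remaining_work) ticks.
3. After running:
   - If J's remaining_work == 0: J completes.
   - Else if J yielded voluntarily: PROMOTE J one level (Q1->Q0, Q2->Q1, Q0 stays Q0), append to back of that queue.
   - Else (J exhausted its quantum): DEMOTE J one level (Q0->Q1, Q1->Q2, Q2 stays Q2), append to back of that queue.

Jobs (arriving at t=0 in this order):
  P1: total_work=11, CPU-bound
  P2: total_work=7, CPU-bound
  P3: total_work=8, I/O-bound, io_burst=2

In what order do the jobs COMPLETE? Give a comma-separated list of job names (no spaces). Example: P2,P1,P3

t=0-3: P1@Q0 runs 3, rem=8, quantum used, demote→Q1. Q0=[P2,P3] Q1=[P1] Q2=[]
t=3-6: P2@Q0 runs 3, rem=4, quantum used, demote→Q1. Q0=[P3] Q1=[P1,P2] Q2=[]
t=6-8: P3@Q0 runs 2, rem=6, I/O yield, promote→Q0. Q0=[P3] Q1=[P1,P2] Q2=[]
t=8-10: P3@Q0 runs 2, rem=4, I/O yield, promote→Q0. Q0=[P3] Q1=[P1,P2] Q2=[]
t=10-12: P3@Q0 runs 2, rem=2, I/O yield, promote→Q0. Q0=[P3] Q1=[P1,P2] Q2=[]
t=12-14: P3@Q0 runs 2, rem=0, completes. Q0=[] Q1=[P1,P2] Q2=[]
t=14-19: P1@Q1 runs 5, rem=3, quantum used, demote→Q2. Q0=[] Q1=[P2] Q2=[P1]
t=19-23: P2@Q1 runs 4, rem=0, completes. Q0=[] Q1=[] Q2=[P1]
t=23-26: P1@Q2 runs 3, rem=0, completes. Q0=[] Q1=[] Q2=[]

Answer: P3,P2,P1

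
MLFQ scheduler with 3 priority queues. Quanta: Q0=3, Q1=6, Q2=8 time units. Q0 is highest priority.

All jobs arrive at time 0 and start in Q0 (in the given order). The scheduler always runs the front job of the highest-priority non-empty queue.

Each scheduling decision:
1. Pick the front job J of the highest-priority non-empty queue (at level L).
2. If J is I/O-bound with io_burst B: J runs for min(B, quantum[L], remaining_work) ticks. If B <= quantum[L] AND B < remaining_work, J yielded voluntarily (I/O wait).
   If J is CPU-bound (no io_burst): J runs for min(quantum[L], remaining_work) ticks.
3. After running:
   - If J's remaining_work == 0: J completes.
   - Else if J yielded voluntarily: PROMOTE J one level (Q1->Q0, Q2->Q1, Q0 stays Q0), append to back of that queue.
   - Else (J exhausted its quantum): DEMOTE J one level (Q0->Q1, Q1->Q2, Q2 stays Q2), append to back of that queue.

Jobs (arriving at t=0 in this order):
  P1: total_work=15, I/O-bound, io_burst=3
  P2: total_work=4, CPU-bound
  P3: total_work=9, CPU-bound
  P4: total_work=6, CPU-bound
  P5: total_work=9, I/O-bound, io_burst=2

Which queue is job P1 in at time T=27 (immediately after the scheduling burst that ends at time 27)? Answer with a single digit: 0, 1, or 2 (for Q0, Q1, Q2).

Answer: 0

Derivation:
t=0-3: P1@Q0 runs 3, rem=12, I/O yield, promote→Q0. Q0=[P2,P3,P4,P5,P1] Q1=[] Q2=[]
t=3-6: P2@Q0 runs 3, rem=1, quantum used, demote→Q1. Q0=[P3,P4,P5,P1] Q1=[P2] Q2=[]
t=6-9: P3@Q0 runs 3, rem=6, quantum used, demote→Q1. Q0=[P4,P5,P1] Q1=[P2,P3] Q2=[]
t=9-12: P4@Q0 runs 3, rem=3, quantum used, demote→Q1. Q0=[P5,P1] Q1=[P2,P3,P4] Q2=[]
t=12-14: P5@Q0 runs 2, rem=7, I/O yield, promote→Q0. Q0=[P1,P5] Q1=[P2,P3,P4] Q2=[]
t=14-17: P1@Q0 runs 3, rem=9, I/O yield, promote→Q0. Q0=[P5,P1] Q1=[P2,P3,P4] Q2=[]
t=17-19: P5@Q0 runs 2, rem=5, I/O yield, promote→Q0. Q0=[P1,P5] Q1=[P2,P3,P4] Q2=[]
t=19-22: P1@Q0 runs 3, rem=6, I/O yield, promote→Q0. Q0=[P5,P1] Q1=[P2,P3,P4] Q2=[]
t=22-24: P5@Q0 runs 2, rem=3, I/O yield, promote→Q0. Q0=[P1,P5] Q1=[P2,P3,P4] Q2=[]
t=24-27: P1@Q0 runs 3, rem=3, I/O yield, promote→Q0. Q0=[P5,P1] Q1=[P2,P3,P4] Q2=[]
t=27-29: P5@Q0 runs 2, rem=1, I/O yield, promote→Q0. Q0=[P1,P5] Q1=[P2,P3,P4] Q2=[]
t=29-32: P1@Q0 runs 3, rem=0, completes. Q0=[P5] Q1=[P2,P3,P4] Q2=[]
t=32-33: P5@Q0 runs 1, rem=0, completes. Q0=[] Q1=[P2,P3,P4] Q2=[]
t=33-34: P2@Q1 runs 1, rem=0, completes. Q0=[] Q1=[P3,P4] Q2=[]
t=34-40: P3@Q1 runs 6, rem=0, completes. Q0=[] Q1=[P4] Q2=[]
t=40-43: P4@Q1 runs 3, rem=0, completes. Q0=[] Q1=[] Q2=[]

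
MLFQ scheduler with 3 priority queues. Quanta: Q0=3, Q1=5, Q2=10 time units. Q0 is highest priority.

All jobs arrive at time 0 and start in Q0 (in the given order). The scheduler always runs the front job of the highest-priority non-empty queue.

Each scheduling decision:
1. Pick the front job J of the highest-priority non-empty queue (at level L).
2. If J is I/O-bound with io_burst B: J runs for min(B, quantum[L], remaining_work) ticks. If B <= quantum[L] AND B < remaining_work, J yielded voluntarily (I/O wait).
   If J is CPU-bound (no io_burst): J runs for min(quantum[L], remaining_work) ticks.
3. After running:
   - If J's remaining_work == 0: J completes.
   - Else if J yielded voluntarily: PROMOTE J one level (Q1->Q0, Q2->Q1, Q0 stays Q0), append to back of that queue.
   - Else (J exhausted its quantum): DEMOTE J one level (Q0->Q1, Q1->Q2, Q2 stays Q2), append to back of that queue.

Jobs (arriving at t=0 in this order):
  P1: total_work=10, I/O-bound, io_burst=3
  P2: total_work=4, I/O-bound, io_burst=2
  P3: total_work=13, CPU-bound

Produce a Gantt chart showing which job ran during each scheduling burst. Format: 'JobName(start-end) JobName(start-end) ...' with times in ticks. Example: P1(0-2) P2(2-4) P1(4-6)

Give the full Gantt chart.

t=0-3: P1@Q0 runs 3, rem=7, I/O yield, promote→Q0. Q0=[P2,P3,P1] Q1=[] Q2=[]
t=3-5: P2@Q0 runs 2, rem=2, I/O yield, promote→Q0. Q0=[P3,P1,P2] Q1=[] Q2=[]
t=5-8: P3@Q0 runs 3, rem=10, quantum used, demote→Q1. Q0=[P1,P2] Q1=[P3] Q2=[]
t=8-11: P1@Q0 runs 3, rem=4, I/O yield, promote→Q0. Q0=[P2,P1] Q1=[P3] Q2=[]
t=11-13: P2@Q0 runs 2, rem=0, completes. Q0=[P1] Q1=[P3] Q2=[]
t=13-16: P1@Q0 runs 3, rem=1, I/O yield, promote→Q0. Q0=[P1] Q1=[P3] Q2=[]
t=16-17: P1@Q0 runs 1, rem=0, completes. Q0=[] Q1=[P3] Q2=[]
t=17-22: P3@Q1 runs 5, rem=5, quantum used, demote→Q2. Q0=[] Q1=[] Q2=[P3]
t=22-27: P3@Q2 runs 5, rem=0, completes. Q0=[] Q1=[] Q2=[]

Answer: P1(0-3) P2(3-5) P3(5-8) P1(8-11) P2(11-13) P1(13-16) P1(16-17) P3(17-22) P3(22-27)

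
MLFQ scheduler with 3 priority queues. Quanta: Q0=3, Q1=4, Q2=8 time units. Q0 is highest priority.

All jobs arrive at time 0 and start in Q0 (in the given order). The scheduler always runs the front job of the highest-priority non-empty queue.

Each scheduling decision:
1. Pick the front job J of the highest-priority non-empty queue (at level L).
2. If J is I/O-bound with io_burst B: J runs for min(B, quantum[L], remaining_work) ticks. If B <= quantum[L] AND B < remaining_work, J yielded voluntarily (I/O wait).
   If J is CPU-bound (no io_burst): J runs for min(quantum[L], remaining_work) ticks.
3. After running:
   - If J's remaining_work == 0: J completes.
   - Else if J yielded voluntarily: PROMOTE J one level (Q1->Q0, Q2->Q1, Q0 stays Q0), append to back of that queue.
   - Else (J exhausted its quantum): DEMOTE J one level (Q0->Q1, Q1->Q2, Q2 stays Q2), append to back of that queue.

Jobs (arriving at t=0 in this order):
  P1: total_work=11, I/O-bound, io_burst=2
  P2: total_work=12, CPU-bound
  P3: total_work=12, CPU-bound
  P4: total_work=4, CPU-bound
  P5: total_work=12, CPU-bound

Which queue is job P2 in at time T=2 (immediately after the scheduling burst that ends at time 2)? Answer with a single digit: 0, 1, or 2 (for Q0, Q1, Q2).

Answer: 0

Derivation:
t=0-2: P1@Q0 runs 2, rem=9, I/O yield, promote→Q0. Q0=[P2,P3,P4,P5,P1] Q1=[] Q2=[]
t=2-5: P2@Q0 runs 3, rem=9, quantum used, demote→Q1. Q0=[P3,P4,P5,P1] Q1=[P2] Q2=[]
t=5-8: P3@Q0 runs 3, rem=9, quantum used, demote→Q1. Q0=[P4,P5,P1] Q1=[P2,P3] Q2=[]
t=8-11: P4@Q0 runs 3, rem=1, quantum used, demote→Q1. Q0=[P5,P1] Q1=[P2,P3,P4] Q2=[]
t=11-14: P5@Q0 runs 3, rem=9, quantum used, demote→Q1. Q0=[P1] Q1=[P2,P3,P4,P5] Q2=[]
t=14-16: P1@Q0 runs 2, rem=7, I/O yield, promote→Q0. Q0=[P1] Q1=[P2,P3,P4,P5] Q2=[]
t=16-18: P1@Q0 runs 2, rem=5, I/O yield, promote→Q0. Q0=[P1] Q1=[P2,P3,P4,P5] Q2=[]
t=18-20: P1@Q0 runs 2, rem=3, I/O yield, promote→Q0. Q0=[P1] Q1=[P2,P3,P4,P5] Q2=[]
t=20-22: P1@Q0 runs 2, rem=1, I/O yield, promote→Q0. Q0=[P1] Q1=[P2,P3,P4,P5] Q2=[]
t=22-23: P1@Q0 runs 1, rem=0, completes. Q0=[] Q1=[P2,P3,P4,P5] Q2=[]
t=23-27: P2@Q1 runs 4, rem=5, quantum used, demote→Q2. Q0=[] Q1=[P3,P4,P5] Q2=[P2]
t=27-31: P3@Q1 runs 4, rem=5, quantum used, demote→Q2. Q0=[] Q1=[P4,P5] Q2=[P2,P3]
t=31-32: P4@Q1 runs 1, rem=0, completes. Q0=[] Q1=[P5] Q2=[P2,P3]
t=32-36: P5@Q1 runs 4, rem=5, quantum used, demote→Q2. Q0=[] Q1=[] Q2=[P2,P3,P5]
t=36-41: P2@Q2 runs 5, rem=0, completes. Q0=[] Q1=[] Q2=[P3,P5]
t=41-46: P3@Q2 runs 5, rem=0, completes. Q0=[] Q1=[] Q2=[P5]
t=46-51: P5@Q2 runs 5, rem=0, completes. Q0=[] Q1=[] Q2=[]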